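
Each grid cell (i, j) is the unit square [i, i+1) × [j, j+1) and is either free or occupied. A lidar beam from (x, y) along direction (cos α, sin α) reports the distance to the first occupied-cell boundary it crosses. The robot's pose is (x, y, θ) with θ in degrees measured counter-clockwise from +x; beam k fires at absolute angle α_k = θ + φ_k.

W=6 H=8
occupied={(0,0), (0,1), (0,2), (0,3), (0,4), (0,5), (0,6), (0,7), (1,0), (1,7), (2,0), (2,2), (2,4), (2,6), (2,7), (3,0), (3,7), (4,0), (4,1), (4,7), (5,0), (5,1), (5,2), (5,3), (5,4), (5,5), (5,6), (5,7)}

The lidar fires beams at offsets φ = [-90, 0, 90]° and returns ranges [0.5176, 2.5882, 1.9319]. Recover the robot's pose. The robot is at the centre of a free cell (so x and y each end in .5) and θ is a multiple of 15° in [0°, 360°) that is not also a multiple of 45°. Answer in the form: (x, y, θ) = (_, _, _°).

Enumerate (i+0.5, j+0.5, θ) over the 20 free cells and 16 admissible headings. For each, cast all 3 beams and compare to the given ranges.
  (4.5, 5.5, 150°): beam 1 = 1.0000 ≠ 0.5176 ✗
  (2.5, 3.5, 30°): beam 1 = 0.5774 ≠ 0.5176 ✗
  (4.5, 6.5, 60°): beam 1 = 0.5774 ≠ 0.5176 ✗
  …
  (3.5, 1.5, 105°): r_1=0.5176, r_2=2.5882, r_3=1.9319 — all match ✓
Only this pose fits every beam.

(x, y, θ) = (3.5, 1.5, 105°)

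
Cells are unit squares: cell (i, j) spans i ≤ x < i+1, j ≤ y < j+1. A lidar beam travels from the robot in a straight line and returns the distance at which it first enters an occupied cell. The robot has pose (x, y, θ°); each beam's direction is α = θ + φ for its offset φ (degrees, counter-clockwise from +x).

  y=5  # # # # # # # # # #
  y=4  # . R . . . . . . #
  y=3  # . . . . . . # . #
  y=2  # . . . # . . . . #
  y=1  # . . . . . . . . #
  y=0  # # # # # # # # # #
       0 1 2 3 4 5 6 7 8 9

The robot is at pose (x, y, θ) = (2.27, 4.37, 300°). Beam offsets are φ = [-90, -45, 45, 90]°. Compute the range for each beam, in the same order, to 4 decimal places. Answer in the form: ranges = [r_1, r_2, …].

beam 1: φ=-90°, α=210°
  d=(-0.8660,-0.5000)  start (2,4)  tX=0.3118 tY=0.7400  stride 1/|dx|=1.1547 1/|dy|=2.0000
    cross x-line → (1,4), t=0.3118
    cross y-line → (1,3), t=0.7400
    cross x-line → (0,3), t=1.4665 (wall)
  → r_1 = 1.4665
beam 2: φ=-45°, α=255°
  d=(-0.2588,-0.9659)  start (2,4)  tX=1.0432 tY=0.3831  stride 1/|dx|=3.8637 1/|dy|=1.0353
    cross y-line → (2,3), t=0.3831
    cross x-line → (1,3), t=1.0432
    cross y-line → (1,2), t=1.4183
    cross y-line → (1,1), t=2.4536
    cross y-line → (1,0), t=3.4889 (wall)
  → r_2 = 3.4889
beam 3: φ=45°, α=345°
  d=(0.9659,-0.2588)  start (2,4)  tX=0.7558 tY=1.4296  stride 1/|dx|=1.0353 1/|dy|=3.8637
    cross x-line → (3,4), t=0.7558
    cross y-line → (3,3), t=1.4296
    cross x-line → (4,3), t=1.7910
    cross x-line → (5,3), t=2.8263
    cross x-line → (6,3), t=3.8616
    cross x-line → (7,3), t=4.8969 (wall)
  → r_3 = 4.8969
beam 4: φ=90°, α=30°
  d=(0.8660,0.5000)  start (2,4)  tX=0.8429 tY=1.2600  stride 1/|dx|=1.1547 1/|dy|=2.0000
    cross x-line → (3,4), t=0.8429
    cross y-line → (3,5), t=1.2600 (wall)
  → r_4 = 1.2600

ranges = [1.4665, 3.4889, 4.8969, 1.2600]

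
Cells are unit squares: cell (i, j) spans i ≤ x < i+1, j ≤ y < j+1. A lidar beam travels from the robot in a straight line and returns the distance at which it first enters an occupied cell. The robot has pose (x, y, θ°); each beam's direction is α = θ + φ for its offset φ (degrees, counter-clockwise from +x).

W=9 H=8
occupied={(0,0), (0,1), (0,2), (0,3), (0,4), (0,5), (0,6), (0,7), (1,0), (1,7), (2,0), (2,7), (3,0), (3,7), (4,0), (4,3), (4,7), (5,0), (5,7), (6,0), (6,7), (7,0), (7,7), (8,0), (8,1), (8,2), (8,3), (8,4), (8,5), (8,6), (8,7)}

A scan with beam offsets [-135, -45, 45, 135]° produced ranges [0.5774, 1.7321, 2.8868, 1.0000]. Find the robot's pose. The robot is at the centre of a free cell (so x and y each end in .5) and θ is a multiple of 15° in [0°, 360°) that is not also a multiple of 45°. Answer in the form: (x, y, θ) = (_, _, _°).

(x, y, θ) = (1.5, 2.5, 345°)

Candidates: 41 free-cell centres × 16 headings = 656 poses. Raycast each; keep the one whose scan matches to 4 dp.
  (6.5, 5.5, 165°): beam 1 = 1.7321 ≠ 0.5774 ✗
  (5.5, 5.5, 345°): beam 1 = 5.1962 ≠ 0.5774 ✗
  (4.5, 5.5, 150°): beam 1 = 3.6235 ≠ 0.5774 ✗
  (1.5, 6.5, 105°): beam 1 = 7.5056 ≠ 0.5774 ✗
  …
  (1.5, 2.5, 345°): r_1=0.5774, r_2=1.7321, r_3=2.8868, r_4=1.0000 — all match ✓
No second candidate reproduces the full scan.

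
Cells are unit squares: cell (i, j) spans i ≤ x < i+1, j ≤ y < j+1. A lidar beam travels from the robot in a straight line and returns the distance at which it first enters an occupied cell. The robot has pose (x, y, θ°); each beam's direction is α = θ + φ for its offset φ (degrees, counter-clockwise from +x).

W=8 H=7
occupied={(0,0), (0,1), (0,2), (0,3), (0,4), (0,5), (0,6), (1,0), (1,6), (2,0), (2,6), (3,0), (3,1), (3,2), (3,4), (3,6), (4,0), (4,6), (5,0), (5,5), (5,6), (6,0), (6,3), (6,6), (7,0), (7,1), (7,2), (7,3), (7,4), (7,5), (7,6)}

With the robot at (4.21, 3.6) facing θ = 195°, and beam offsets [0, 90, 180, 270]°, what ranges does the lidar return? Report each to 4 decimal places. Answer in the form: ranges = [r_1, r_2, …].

beam 1: φ=0°, α=195°
  d=(-0.9659,-0.2588)  start (4,3)  tX=0.2174 tY=2.3182  stride 1/|dx|=1.0353 1/|dy|=3.8637
    cross x-line → (3,3), t=0.2174
    cross x-line → (2,3), t=1.2527
    cross x-line → (1,3), t=2.2880
    cross y-line → (1,2), t=2.3182
    cross x-line → (0,2), t=3.3232 (wall)
  → r_1 = 3.3232
beam 2: φ=90°, α=285°
  d=(0.2588,-0.9659)  start (4,3)  tX=3.0523 tY=0.6212  stride 1/|dx|=3.8637 1/|dy|=1.0353
    cross y-line → (4,2), t=0.6212
    cross y-line → (4,1), t=1.6564
    cross y-line → (4,0), t=2.6917 (wall)
  → r_2 = 2.6917
beam 3: φ=180°, α=15°
  d=(0.9659,0.2588)  start (4,3)  tX=0.8179 tY=1.5455  stride 1/|dx|=1.0353 1/|dy|=3.8637
    cross x-line → (5,3), t=0.8179
    cross y-line → (5,4), t=1.5455
    cross x-line → (6,4), t=1.8531
    cross x-line → (7,4), t=2.8884 (wall)
  → r_3 = 2.8884
beam 4: φ=270°, α=105°
  d=(-0.2588,0.9659)  start (4,3)  tX=0.8114 tY=0.4141  stride 1/|dx|=3.8637 1/|dy|=1.0353
    cross y-line → (4,4), t=0.4141
    cross x-line → (3,4), t=0.8114 (wall)
  → r_4 = 0.8114

ranges = [3.3232, 2.6917, 2.8884, 0.8114]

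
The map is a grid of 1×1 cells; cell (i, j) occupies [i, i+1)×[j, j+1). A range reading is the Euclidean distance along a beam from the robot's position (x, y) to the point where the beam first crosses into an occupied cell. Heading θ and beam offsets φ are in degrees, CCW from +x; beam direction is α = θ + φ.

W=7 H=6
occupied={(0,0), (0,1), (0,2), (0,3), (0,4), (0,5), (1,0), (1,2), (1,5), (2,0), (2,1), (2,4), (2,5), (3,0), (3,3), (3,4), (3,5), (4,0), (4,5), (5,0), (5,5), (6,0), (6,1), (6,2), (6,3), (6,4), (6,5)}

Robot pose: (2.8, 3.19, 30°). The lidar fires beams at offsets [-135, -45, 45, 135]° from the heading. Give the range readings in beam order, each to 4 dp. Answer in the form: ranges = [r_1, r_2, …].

beam 1: φ=-135°, α=255°
  direction (-0.2588, -0.9659); cell (2,3); t to first gridline: x 3.0910, y 0.1967 (then +3.8637 / +1.0353)
    (2,2) via y @ 0.1967
    (2,1) via y @ 1.2320  # hit
  → r_1 = 1.2320
beam 2: φ=-45°, α=345°
  direction (0.9659, -0.2588); cell (2,3); t to first gridline: x 0.2071, y 0.7341 (then +1.0353 / +3.8637)
    (3,3) via x @ 0.2071  # hit
  → r_2 = 0.2071
beam 3: φ=45°, α=75°
  direction (0.2588, 0.9659); cell (2,3); t to first gridline: x 0.7727, y 0.8386 (then +3.8637 / +1.0353)
    (3,3) via x @ 0.7727  # hit
  → r_3 = 0.7727
beam 4: φ=135°, α=165°
  direction (-0.9659, 0.2588); cell (2,3); t to first gridline: x 0.8282, y 3.1296 (then +1.0353 / +3.8637)
    (1,3) via x @ 0.8282
    (0,3) via x @ 1.8635  # hit
  → r_4 = 1.8635

ranges = [1.2320, 0.2071, 0.7727, 1.8635]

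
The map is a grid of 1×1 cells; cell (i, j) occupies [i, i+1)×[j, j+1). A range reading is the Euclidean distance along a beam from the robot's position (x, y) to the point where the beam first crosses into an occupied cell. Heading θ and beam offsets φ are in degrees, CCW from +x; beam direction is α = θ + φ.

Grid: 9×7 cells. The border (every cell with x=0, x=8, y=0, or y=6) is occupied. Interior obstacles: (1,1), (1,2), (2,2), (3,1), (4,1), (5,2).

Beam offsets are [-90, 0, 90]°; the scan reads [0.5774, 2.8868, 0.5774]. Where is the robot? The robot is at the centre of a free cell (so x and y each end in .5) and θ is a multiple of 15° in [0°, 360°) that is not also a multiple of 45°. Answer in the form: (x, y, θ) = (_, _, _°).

Candidates: 29 free-cell centres × 16 headings = 464 poses. Raycast each; keep the one whose scan matches to 4 dp.
  (5.5, 5.5, 330°): beam 1 = 4.0415 ≠ 0.5774 ✗
  (1.5, 5.5, 195°): beam 1 = 0.5176 ≠ 0.5774 ✗
  (1.5, 4.5, 300°): beam 2 = 1.7321 ≠ 2.8868 ✗
  (5.5, 3.5, 150°): beam 1 = 2.8868 ≠ 0.5774 ✗
  …
  (5.5, 1.5, 30°): r_1=0.5774, r_2=2.8868, r_3=0.5774 — all match ✓
Unique over the lattice → pose = (5.5, 1.5, 30°).

(x, y, θ) = (5.5, 1.5, 30°)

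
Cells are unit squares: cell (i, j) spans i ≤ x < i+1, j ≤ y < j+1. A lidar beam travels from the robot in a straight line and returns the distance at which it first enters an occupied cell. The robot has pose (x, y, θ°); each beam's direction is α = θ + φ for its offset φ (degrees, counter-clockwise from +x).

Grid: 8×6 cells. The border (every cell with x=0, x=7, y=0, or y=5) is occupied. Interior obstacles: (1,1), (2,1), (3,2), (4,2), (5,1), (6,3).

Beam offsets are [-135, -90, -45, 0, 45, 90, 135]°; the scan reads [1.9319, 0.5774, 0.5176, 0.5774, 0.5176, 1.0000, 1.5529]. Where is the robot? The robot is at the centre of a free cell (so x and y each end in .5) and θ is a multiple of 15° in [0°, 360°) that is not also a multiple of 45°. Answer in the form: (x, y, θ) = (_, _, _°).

(x, y, θ) = (1.5, 2.5, 240°)

Enumerate (i+0.5, j+0.5, θ) over the 18 free cells and 16 admissible headings. For each, cast all 7 beams and compare to the given ranges.
  (2.5, 3.5, 195°): beam 1 = 1.7321 ≠ 1.9319 ✗
  (2.5, 4.5, 120°): beam 1 = 3.6235 ≠ 1.9319 ✗
  (2.5, 3.5, 105°): beam 1 = 1.0000 ≠ 1.9319 ✗
  (6.5, 2.5, 30°): beam 1 = 1.5529 ≠ 1.9319 ✗
  (1.5, 4.5, 30°): beam 2 = 2.8868 ≠ 0.5774 ✗
  …
  (1.5, 2.5, 240°): r_1=1.9319, r_2=0.5774, r_3=0.5176, r_4=0.5774, r_5=0.5176, r_6=1.0000, r_7=1.5529 — all match ✓
No second candidate reproduces the full scan.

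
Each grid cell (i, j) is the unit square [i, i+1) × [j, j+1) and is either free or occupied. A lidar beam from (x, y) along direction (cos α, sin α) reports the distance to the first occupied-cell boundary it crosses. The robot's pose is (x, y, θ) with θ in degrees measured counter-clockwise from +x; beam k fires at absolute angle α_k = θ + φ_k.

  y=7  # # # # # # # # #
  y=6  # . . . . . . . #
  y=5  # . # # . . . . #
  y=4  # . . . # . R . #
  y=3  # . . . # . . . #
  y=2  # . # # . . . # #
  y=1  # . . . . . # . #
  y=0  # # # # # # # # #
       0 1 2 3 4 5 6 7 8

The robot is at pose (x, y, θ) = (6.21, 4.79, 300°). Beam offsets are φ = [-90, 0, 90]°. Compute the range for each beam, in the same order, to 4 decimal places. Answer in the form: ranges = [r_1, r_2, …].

ranges = [1.3972, 2.0669, 2.0669]

beam 1: φ=-90°, α=210°
  dir = (cos 210°, sin 210°) = (-0.8660, -0.5000); from cell (6,4)
  next x-line at t=0.2425, next y-line at t=1.5800; Δt_x=1.1547, Δt_y=2.0000
    x: enter (5,4) at t=0.2425
    x: enter (4,4) at t=1.3972 ← occupied
  → r_1 = 1.3972
beam 2: φ=0°, α=300°
  dir = (cos 300°, sin 300°) = (0.5000, -0.8660); from cell (6,4)
  next x-line at t=1.5800, next y-line at t=0.9122; Δt_x=2.0000, Δt_y=1.1547
    y: enter (6,3) at t=0.9122
    x: enter (7,3) at t=1.5800
    y: enter (7,2) at t=2.0669 ← occupied
  → r_2 = 2.0669
beam 3: φ=90°, α=30°
  dir = (cos 30°, sin 30°) = (0.8660, 0.5000); from cell (6,4)
  next x-line at t=0.9122, next y-line at t=0.4200; Δt_x=1.1547, Δt_y=2.0000
    y: enter (6,5) at t=0.4200
    x: enter (7,5) at t=0.9122
    x: enter (8,5) at t=2.0669 ← occupied
  → r_3 = 2.0669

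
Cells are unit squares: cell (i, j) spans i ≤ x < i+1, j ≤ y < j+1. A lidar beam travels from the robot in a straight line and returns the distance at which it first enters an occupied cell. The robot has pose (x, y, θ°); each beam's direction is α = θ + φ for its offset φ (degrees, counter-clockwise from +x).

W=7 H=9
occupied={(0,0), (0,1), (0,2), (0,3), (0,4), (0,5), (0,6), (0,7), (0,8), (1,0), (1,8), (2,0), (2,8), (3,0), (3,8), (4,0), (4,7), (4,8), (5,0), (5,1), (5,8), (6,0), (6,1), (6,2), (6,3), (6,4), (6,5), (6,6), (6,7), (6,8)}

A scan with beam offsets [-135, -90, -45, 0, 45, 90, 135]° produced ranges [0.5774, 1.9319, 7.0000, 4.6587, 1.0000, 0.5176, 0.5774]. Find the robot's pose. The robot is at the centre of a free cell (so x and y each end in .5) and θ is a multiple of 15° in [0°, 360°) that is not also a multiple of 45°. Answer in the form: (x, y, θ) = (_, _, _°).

(x, y, θ) = (1.5, 7.5, 345°)

Candidates: 33 free-cell centres × 16 headings = 528 poses. Raycast each; keep the one whose scan matches to 4 dp.
  (2.5, 7.5, 300°): beam 1 = 1.5529 ≠ 0.5774 ✗
  (1.5, 5.5, 345°): beam 3 = 5.1962 ≠ 7.0000 ✗
  (2.5, 6.5, 60°): beam 1 = 5.6940 ≠ 0.5774 ✗
  …
  (1.5, 7.5, 345°): r_1=0.5774, r_2=1.9319, r_3=7.0000, r_4=4.6587, r_5=1.0000, r_6=0.5176, r_7=0.5774 — all match ✓
Unique over the lattice → pose = (1.5, 7.5, 345°).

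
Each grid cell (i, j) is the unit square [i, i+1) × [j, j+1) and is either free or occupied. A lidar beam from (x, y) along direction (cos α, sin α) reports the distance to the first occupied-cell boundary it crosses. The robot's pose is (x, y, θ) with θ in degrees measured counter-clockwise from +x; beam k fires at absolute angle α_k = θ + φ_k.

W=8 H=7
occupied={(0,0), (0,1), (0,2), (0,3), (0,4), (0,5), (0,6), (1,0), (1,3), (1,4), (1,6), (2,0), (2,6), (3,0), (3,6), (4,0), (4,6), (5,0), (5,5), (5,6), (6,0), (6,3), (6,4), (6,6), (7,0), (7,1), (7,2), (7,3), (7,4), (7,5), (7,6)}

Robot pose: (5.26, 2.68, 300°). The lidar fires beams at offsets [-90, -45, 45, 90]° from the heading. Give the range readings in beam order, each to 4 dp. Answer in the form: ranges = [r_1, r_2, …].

beam 1: φ=-90°, α=210°
  cosα=-0.8660 sinα=-0.5000 | (5,2) | tMaxX 0.3002 tMaxY 1.3600 | tΔX 1.1547 tΔY 2.0000
    t=0.3002 [x] (4,2)
    t=1.3600 [y] (4,1)
    t=1.4549 [x] (3,1)
    t=2.6096 [x] (2,1)
    t=3.3600 [y] (2,0) — stop
  → r_1 = 3.3600
beam 2: φ=-45°, α=255°
  cosα=-0.2588 sinα=-0.9659 | (5,2) | tMaxX 1.0046 tMaxY 0.7040 | tΔX 3.8637 tΔY 1.0353
    t=0.7040 [y] (5,1)
    t=1.0046 [x] (4,1)
    t=1.7393 [y] (4,0) — stop
  → r_2 = 1.7393
beam 3: φ=45°, α=345°
  cosα=0.9659 sinα=-0.2588 | (5,2) | tMaxX 0.7661 tMaxY 2.6273 | tΔX 1.0353 tΔY 3.8637
    t=0.7661 [x] (6,2)
    t=1.8014 [x] (7,2) — stop
  → r_3 = 1.8014
beam 4: φ=90°, α=30°
  cosα=0.8660 sinα=0.5000 | (5,2) | tMaxX 0.8545 tMaxY 0.6400 | tΔX 1.1547 tΔY 2.0000
    t=0.6400 [y] (5,3)
    t=0.8545 [x] (6,3) — stop
  → r_4 = 0.8545

ranges = [3.3600, 1.7393, 1.8014, 0.8545]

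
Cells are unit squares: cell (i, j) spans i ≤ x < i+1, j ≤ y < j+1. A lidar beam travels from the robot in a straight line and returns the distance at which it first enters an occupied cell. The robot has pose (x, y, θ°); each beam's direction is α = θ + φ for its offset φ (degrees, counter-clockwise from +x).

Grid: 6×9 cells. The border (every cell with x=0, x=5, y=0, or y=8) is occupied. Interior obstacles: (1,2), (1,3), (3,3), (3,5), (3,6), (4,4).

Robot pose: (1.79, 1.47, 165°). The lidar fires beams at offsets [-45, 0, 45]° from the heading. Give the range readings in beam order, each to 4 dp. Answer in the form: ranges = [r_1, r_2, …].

ranges = [0.6120, 0.8179, 0.9122]

beam 1: φ=-45°, α=120°
  direction (-0.5000, 0.8660); cell (1,1); t to first gridline: x 1.5800, y 0.6120 (then +2.0000 / +1.1547)
    (1,2) via y @ 0.6120  # hit
  → r_1 = 0.6120
beam 2: φ=0°, α=165°
  direction (-0.9659, 0.2588); cell (1,1); t to first gridline: x 0.8179, y 2.0478 (then +1.0353 / +3.8637)
    (0,1) via x @ 0.8179  # hit
  → r_2 = 0.8179
beam 3: φ=45°, α=210°
  direction (-0.8660, -0.5000); cell (1,1); t to first gridline: x 0.9122, y 0.9400 (then +1.1547 / +2.0000)
    (0,1) via x @ 0.9122  # hit
  → r_3 = 0.9122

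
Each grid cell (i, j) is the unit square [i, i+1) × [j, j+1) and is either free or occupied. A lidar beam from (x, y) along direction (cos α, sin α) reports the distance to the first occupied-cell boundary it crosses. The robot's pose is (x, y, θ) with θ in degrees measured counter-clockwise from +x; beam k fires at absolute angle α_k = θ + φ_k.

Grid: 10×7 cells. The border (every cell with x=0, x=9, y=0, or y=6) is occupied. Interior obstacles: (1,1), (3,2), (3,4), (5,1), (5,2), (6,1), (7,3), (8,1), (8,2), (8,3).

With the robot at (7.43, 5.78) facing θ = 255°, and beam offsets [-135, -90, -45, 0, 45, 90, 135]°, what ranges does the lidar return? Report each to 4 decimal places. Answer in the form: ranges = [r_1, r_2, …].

beam 1: φ=-135°, α=120°
  cosα=-0.5000 sinα=0.8660 | (7,5) | tMaxX 0.8600 tMaxY 0.2540 | tΔX 2.0000 tΔY 1.1547
    t=0.2540 [y] (7,6) — stop
  → r_1 = 0.2540
beam 2: φ=-90°, α=165°
  cosα=-0.9659 sinα=0.2588 | (7,5) | tMaxX 0.4452 tMaxY 0.8500 | tΔX 1.0353 tΔY 3.8637
    t=0.4452 [x] (6,5)
    t=0.8500 [y] (6,6) — stop
  → r_2 = 0.8500
beam 3: φ=-45°, α=210°
  cosα=-0.8660 sinα=-0.5000 | (7,5) | tMaxX 0.4965 tMaxY 1.5600 | tΔX 1.1547 tΔY 2.0000
    t=0.4965 [x] (6,5)
    t=1.5600 [y] (6,4)
    t=1.6512 [x] (5,4)
    t=2.8059 [x] (4,4)
    t=3.5600 [y] (4,3)
    t=3.9606 [x] (3,3)
    t=5.1153 [x] (2,3)
    t=5.5600 [y] (2,2)
    t=6.2700 [x] (1,2)
    t=7.4247 [x] (0,2) — stop
  → r_3 = 7.4247
beam 4: φ=0°, α=255°
  cosα=-0.2588 sinα=-0.9659 | (7,5) | tMaxX 1.6614 tMaxY 0.8075 | tΔX 3.8637 tΔY 1.0353
    t=0.8075 [y] (7,4)
    t=1.6614 [x] (6,4)
    t=1.8428 [y] (6,3)
    t=2.8781 [y] (6,2)
    t=3.9133 [y] (6,1) — stop
  → r_4 = 3.9133
beam 5: φ=45°, α=300°
  cosα=0.5000 sinα=-0.8660 | (7,5) | tMaxX 1.1400 tMaxY 0.9007 | tΔX 2.0000 tΔY 1.1547
    t=0.9007 [y] (7,4)
    t=1.1400 [x] (8,4)
    t=2.0554 [y] (8,3) — stop
  → r_5 = 2.0554
beam 6: φ=90°, α=345°
  cosα=0.9659 sinα=-0.2588 | (7,5) | tMaxX 0.5901 tMaxY 3.0137 | tΔX 1.0353 tΔY 3.8637
    t=0.5901 [x] (8,5)
    t=1.6254 [x] (9,5) — stop
  → r_6 = 1.6254
beam 7: φ=135°, α=30°
  cosα=0.8660 sinα=0.5000 | (7,5) | tMaxX 0.6582 tMaxY 0.4400 | tΔX 1.1547 tΔY 2.0000
    t=0.4400 [y] (7,6) — stop
  → r_7 = 0.4400

ranges = [0.2540, 0.8500, 7.4247, 3.9133, 2.0554, 1.6254, 0.4400]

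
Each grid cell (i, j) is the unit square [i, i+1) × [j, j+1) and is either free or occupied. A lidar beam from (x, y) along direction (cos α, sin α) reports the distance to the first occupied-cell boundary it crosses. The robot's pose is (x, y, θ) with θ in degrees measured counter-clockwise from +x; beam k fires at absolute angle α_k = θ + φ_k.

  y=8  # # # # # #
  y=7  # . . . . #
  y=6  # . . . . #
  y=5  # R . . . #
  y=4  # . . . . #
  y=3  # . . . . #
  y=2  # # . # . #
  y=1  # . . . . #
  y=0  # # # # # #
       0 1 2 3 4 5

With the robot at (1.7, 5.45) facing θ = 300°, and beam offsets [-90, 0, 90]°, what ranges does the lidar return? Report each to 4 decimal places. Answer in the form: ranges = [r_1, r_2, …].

ranges = [0.8083, 2.8290, 3.8105]

beam 1: φ=-90°, α=210°
  direction (-0.8660, -0.5000); cell (1,5); t to first gridline: x 0.8083, y 0.9000 (then +1.1547 / +2.0000)
    (0,5) via x @ 0.8083  # hit
  → r_1 = 0.8083
beam 2: φ=0°, α=300°
  direction (0.5000, -0.8660); cell (1,5); t to first gridline: x 0.6000, y 0.5196 (then +2.0000 / +1.1547)
    (1,4) via y @ 0.5196
    (2,4) via x @ 0.6000
    (2,3) via y @ 1.6743
    (3,3) via x @ 2.6000
    (3,2) via y @ 2.8290  # hit
  → r_2 = 2.8290
beam 3: φ=90°, α=30°
  direction (0.8660, 0.5000); cell (1,5); t to first gridline: x 0.3464, y 1.1000 (then +1.1547 / +2.0000)
    (2,5) via x @ 0.3464
    (2,6) via y @ 1.1000
    (3,6) via x @ 1.5011
    (4,6) via x @ 2.6558
    (4,7) via y @ 3.1000
    (5,7) via x @ 3.8105  # hit
  → r_3 = 3.8105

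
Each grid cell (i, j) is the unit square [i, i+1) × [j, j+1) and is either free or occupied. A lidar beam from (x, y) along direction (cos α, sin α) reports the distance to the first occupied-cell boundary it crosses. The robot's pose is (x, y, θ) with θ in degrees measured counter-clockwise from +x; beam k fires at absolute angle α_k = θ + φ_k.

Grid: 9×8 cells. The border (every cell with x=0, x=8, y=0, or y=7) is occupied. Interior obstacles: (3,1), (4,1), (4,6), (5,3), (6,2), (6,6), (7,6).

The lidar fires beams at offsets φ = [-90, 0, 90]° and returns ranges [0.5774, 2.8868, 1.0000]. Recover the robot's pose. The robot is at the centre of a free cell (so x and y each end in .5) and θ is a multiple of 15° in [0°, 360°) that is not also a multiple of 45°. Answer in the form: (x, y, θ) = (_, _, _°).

(x, y, θ) = (7.5, 3.5, 120°)

Candidates: 35 free-cell centres × 16 headings = 560 poses. Raycast each; keep the one whose scan matches to 4 dp.
  (3.5, 4.5, 15°): beam 1 = 2.5882 ≠ 0.5774 ✗
  (6.5, 3.5, 240°): beam 2 = 0.5774 ≠ 2.8868 ✗
  (5.5, 1.5, 195°): beam 1 = 1.5529 ≠ 0.5774 ✗
  (5.5, 5.5, 255°): beam 1 = 4.6587 ≠ 0.5774 ✗
  …
  (7.5, 3.5, 120°): r_1=0.5774, r_2=2.8868, r_3=1.0000 — all match ✓
Unique over the lattice → pose = (7.5, 3.5, 120°).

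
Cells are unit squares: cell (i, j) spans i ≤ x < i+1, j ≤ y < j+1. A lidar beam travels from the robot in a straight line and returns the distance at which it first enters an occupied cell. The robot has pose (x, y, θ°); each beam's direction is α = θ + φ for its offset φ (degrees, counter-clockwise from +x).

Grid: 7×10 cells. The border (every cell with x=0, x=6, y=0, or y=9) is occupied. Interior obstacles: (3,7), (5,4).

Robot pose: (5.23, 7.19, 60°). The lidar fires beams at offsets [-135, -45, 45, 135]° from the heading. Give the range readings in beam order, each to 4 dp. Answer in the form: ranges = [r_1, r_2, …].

beam 1: φ=-135°, α=285°
  direction (0.2588, -0.9659); cell (5,7); t to first gridline: x 2.9751, y 0.1967 (then +3.8637 / +1.0353)
    (5,6) via y @ 0.1967
    (5,5) via y @ 1.2320
    (5,4) via y @ 2.2673  # hit
  → r_1 = 2.2673
beam 2: φ=-45°, α=15°
  direction (0.9659, 0.2588); cell (5,7); t to first gridline: x 0.7972, y 3.1296 (then +1.0353 / +3.8637)
    (6,7) via x @ 0.7972  # hit
  → r_2 = 0.7972
beam 3: φ=45°, α=105°
  direction (-0.2588, 0.9659); cell (5,7); t to first gridline: x 0.8887, y 0.8386 (then +3.8637 / +1.0353)
    (5,8) via y @ 0.8386
    (4,8) via x @ 0.8887
    (4,9) via y @ 1.8738  # hit
  → r_3 = 1.8738
beam 4: φ=135°, α=195°
  direction (-0.9659, -0.2588); cell (5,7); t to first gridline: x 0.2381, y 0.7341 (then +1.0353 / +3.8637)
    (4,7) via x @ 0.2381
    (4,6) via y @ 0.7341
    (3,6) via x @ 1.2734
    (2,6) via x @ 2.3087
    (1,6) via x @ 3.3439
    (0,6) via x @ 4.3792  # hit
  → r_4 = 4.3792

ranges = [2.2673, 0.7972, 1.8738, 4.3792]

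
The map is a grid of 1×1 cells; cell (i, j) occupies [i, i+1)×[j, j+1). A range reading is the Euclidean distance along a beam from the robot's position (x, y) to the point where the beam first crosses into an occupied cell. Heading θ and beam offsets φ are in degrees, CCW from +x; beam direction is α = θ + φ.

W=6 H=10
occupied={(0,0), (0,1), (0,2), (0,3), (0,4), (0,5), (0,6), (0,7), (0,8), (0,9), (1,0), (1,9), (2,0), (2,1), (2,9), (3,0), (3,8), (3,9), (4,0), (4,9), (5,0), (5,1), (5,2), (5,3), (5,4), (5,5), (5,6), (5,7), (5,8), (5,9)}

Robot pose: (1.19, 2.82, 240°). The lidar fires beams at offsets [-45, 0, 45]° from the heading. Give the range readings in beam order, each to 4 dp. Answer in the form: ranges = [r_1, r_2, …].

ranges = [0.1967, 0.3800, 1.8842]

beam 1: φ=-45°, α=195°
  d=(-0.9659,-0.2588)  start (1,2)  tX=0.1967 tY=3.1682  stride 1/|dx|=1.0353 1/|dy|=3.8637
    cross x-line → (0,2), t=0.1967 (wall)
  → r_1 = 0.1967
beam 2: φ=0°, α=240°
  d=(-0.5000,-0.8660)  start (1,2)  tX=0.3800 tY=0.9469  stride 1/|dx|=2.0000 1/|dy|=1.1547
    cross x-line → (0,2), t=0.3800 (wall)
  → r_2 = 0.3800
beam 3: φ=45°, α=285°
  d=(0.2588,-0.9659)  start (1,2)  tX=3.1296 tY=0.8489  stride 1/|dx|=3.8637 1/|dy|=1.0353
    cross y-line → (1,1), t=0.8489
    cross y-line → (1,0), t=1.8842 (wall)
  → r_3 = 1.8842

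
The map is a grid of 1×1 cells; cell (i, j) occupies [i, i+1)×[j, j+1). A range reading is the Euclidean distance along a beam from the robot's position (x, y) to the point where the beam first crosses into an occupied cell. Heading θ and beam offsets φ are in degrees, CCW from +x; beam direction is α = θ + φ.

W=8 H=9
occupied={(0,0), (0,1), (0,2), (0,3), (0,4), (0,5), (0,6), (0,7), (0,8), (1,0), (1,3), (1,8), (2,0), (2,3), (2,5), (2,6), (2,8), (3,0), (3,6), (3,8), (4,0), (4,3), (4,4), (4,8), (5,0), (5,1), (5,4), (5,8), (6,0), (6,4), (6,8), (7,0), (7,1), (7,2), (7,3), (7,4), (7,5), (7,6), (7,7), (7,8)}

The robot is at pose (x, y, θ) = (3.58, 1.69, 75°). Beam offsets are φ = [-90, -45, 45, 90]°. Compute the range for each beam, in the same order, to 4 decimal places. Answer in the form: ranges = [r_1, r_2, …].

beam 1: φ=-90°, α=345°
  d=(0.9659,-0.2588)  start (3,1)  tX=0.4348 tY=2.6660  stride 1/|dx|=1.0353 1/|dy|=3.8637
    cross x-line → (4,1), t=0.4348
    cross x-line → (5,1), t=1.4701 (wall)
  → r_1 = 1.4701
beam 2: φ=-45°, α=30°
  d=(0.8660,0.5000)  start (3,1)  tX=0.4850 tY=0.6200  stride 1/|dx|=1.1547 1/|dy|=2.0000
    cross x-line → (4,1), t=0.4850
    cross y-line → (4,2), t=0.6200
    cross x-line → (5,2), t=1.6397
    cross y-line → (5,3), t=2.6200
    cross x-line → (6,3), t=2.7944
    cross x-line → (7,3), t=3.9491 (wall)
  → r_2 = 3.9491
beam 3: φ=45°, α=120°
  d=(-0.5000,0.8660)  start (3,1)  tX=1.1600 tY=0.3580  stride 1/|dx|=2.0000 1/|dy|=1.1547
    cross y-line → (3,2), t=0.3580
    cross x-line → (2,2), t=1.1600
    cross y-line → (2,3), t=1.5127 (wall)
  → r_3 = 1.5127
beam 4: φ=90°, α=165°
  d=(-0.9659,0.2588)  start (3,1)  tX=0.6005 tY=1.1977  stride 1/|dx|=1.0353 1/|dy|=3.8637
    cross x-line → (2,1), t=0.6005
    cross y-line → (2,2), t=1.1977
    cross x-line → (1,2), t=1.6357
    cross x-line → (0,2), t=2.6710 (wall)
  → r_4 = 2.6710

ranges = [1.4701, 3.9491, 1.5127, 2.6710]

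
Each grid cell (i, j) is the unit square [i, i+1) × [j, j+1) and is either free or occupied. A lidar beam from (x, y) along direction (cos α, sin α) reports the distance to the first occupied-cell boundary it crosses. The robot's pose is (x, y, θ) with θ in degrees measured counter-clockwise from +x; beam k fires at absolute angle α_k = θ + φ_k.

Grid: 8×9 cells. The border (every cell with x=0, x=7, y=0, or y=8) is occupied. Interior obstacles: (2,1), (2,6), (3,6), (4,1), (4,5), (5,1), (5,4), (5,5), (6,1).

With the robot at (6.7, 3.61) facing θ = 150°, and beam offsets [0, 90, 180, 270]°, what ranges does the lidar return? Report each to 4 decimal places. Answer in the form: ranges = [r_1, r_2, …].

beam 1: φ=0°, α=150°
  dir = (cos 150°, sin 150°) = (-0.8660, 0.5000); from cell (6,3)
  next x-line at t=0.8083, next y-line at t=0.7800; Δt_x=1.1547, Δt_y=2.0000
    y: enter (6,4) at t=0.7800
    x: enter (5,4) at t=0.8083 ← occupied
  → r_1 = 0.8083
beam 2: φ=90°, α=240°
  dir = (cos 240°, sin 240°) = (-0.5000, -0.8660); from cell (6,3)
  next x-line at t=1.4000, next y-line at t=0.7044; Δt_x=2.0000, Δt_y=1.1547
    y: enter (6,2) at t=0.7044
    x: enter (5,2) at t=1.4000
    y: enter (5,1) at t=1.8591 ← occupied
  → r_2 = 1.8591
beam 3: φ=180°, α=330°
  dir = (cos 330°, sin 330°) = (0.8660, -0.5000); from cell (6,3)
  next x-line at t=0.3464, next y-line at t=1.2200; Δt_x=1.1547, Δt_y=2.0000
    x: enter (7,3) at t=0.3464 ← occupied
  → r_3 = 0.3464
beam 4: φ=270°, α=60°
  dir = (cos 60°, sin 60°) = (0.5000, 0.8660); from cell (6,3)
  next x-line at t=0.6000, next y-line at t=0.4503; Δt_x=2.0000, Δt_y=1.1547
    y: enter (6,4) at t=0.4503
    x: enter (7,4) at t=0.6000 ← occupied
  → r_4 = 0.6000

ranges = [0.8083, 1.8591, 0.3464, 0.6000]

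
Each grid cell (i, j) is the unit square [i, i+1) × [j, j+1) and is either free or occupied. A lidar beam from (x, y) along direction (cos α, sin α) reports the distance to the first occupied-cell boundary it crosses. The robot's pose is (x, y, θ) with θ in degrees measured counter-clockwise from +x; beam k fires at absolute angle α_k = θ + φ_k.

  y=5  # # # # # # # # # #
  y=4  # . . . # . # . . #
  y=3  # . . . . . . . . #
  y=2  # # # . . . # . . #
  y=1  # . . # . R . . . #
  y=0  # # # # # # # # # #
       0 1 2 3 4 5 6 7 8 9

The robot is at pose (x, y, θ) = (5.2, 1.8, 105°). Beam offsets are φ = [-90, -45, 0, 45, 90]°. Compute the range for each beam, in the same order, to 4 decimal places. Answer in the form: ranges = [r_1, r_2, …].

beam 1: φ=-90°, α=15°
  direction (0.9659, 0.2588); cell (5,1); t to first gridline: x 0.8282, y 0.7727 (then +1.0353 / +3.8637)
    (5,2) via y @ 0.7727
    (6,2) via x @ 0.8282  # hit
  → r_1 = 0.8282
beam 2: φ=-45°, α=60°
  direction (0.5000, 0.8660); cell (5,1); t to first gridline: x 1.6000, y 0.2309 (then +2.0000 / +1.1547)
    (5,2) via y @ 0.2309
    (5,3) via y @ 1.3856
    (6,3) via x @ 1.6000
    (6,4) via y @ 2.5403  # hit
  → r_2 = 2.5403
beam 3: φ=0°, α=105°
  direction (-0.2588, 0.9659); cell (5,1); t to first gridline: x 0.7727, y 0.2071 (then +3.8637 / +1.0353)
    (5,2) via y @ 0.2071
    (4,2) via x @ 0.7727
    (4,3) via y @ 1.2423
    (4,4) via y @ 2.2776  # hit
  → r_3 = 2.2776
beam 4: φ=45°, α=150°
  direction (-0.8660, 0.5000); cell (5,1); t to first gridline: x 0.2309, y 0.4000 (then +1.1547 / +2.0000)
    (4,1) via x @ 0.2309
    (4,2) via y @ 0.4000
    (3,2) via x @ 1.3856
    (3,3) via y @ 2.4000
    (2,3) via x @ 2.5403
    (1,3) via x @ 3.6950
    (1,4) via y @ 4.4000
    (0,4) via x @ 4.8497  # hit
  → r_4 = 4.8497
beam 5: φ=90°, α=195°
  direction (-0.9659, -0.2588); cell (5,1); t to first gridline: x 0.2071, y 3.0910 (then +1.0353 / +3.8637)
    (4,1) via x @ 0.2071
    (3,1) via x @ 1.2423  # hit
  → r_5 = 1.2423

ranges = [0.8282, 2.5403, 2.2776, 4.8497, 1.2423]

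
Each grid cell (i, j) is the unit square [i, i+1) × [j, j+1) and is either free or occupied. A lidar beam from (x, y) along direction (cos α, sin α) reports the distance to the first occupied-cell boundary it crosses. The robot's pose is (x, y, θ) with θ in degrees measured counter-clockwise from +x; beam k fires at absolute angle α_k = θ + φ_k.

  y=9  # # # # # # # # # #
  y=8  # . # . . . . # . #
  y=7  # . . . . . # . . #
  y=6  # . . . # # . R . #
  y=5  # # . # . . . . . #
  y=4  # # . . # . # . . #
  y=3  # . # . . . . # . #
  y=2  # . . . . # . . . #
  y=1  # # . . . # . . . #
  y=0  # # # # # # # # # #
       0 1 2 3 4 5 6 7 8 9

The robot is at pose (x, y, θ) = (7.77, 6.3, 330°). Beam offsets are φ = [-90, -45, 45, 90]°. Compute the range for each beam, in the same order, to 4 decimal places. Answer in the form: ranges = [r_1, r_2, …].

beam 1: φ=-90°, α=240°
  d=(-0.5000,-0.8660)  start (7,6)  tX=1.5400 tY=0.3464  stride 1/|dx|=2.0000 1/|dy|=1.1547
    cross y-line → (7,5), t=0.3464
    cross y-line → (7,4), t=1.5011
    cross x-line → (6,4), t=1.5400 (wall)
  → r_1 = 1.5400
beam 2: φ=-45°, α=285°
  d=(0.2588,-0.9659)  start (7,6)  tX=0.8887 tY=0.3106  stride 1/|dx|=3.8637 1/|dy|=1.0353
    cross y-line → (7,5), t=0.3106
    cross x-line → (8,5), t=0.8887
    cross y-line → (8,4), t=1.3459
    cross y-line → (8,3), t=2.3811
    cross y-line → (8,2), t=3.4164
    cross y-line → (8,1), t=4.4517
    cross x-line → (9,1), t=4.7524 (wall)
  → r_2 = 4.7524
beam 3: φ=45°, α=15°
  d=(0.9659,0.2588)  start (7,6)  tX=0.2381 tY=2.7046  stride 1/|dx|=1.0353 1/|dy|=3.8637
    cross x-line → (8,6), t=0.2381
    cross x-line → (9,6), t=1.2734 (wall)
  → r_3 = 1.2734
beam 4: φ=90°, α=60°
  d=(0.5000,0.8660)  start (7,6)  tX=0.4600 tY=0.8083  stride 1/|dx|=2.0000 1/|dy|=1.1547
    cross x-line → (8,6), t=0.4600
    cross y-line → (8,7), t=0.8083
    cross y-line → (8,8), t=1.9630
    cross x-line → (9,8), t=2.4600 (wall)
  → r_4 = 2.4600

ranges = [1.5400, 4.7524, 1.2734, 2.4600]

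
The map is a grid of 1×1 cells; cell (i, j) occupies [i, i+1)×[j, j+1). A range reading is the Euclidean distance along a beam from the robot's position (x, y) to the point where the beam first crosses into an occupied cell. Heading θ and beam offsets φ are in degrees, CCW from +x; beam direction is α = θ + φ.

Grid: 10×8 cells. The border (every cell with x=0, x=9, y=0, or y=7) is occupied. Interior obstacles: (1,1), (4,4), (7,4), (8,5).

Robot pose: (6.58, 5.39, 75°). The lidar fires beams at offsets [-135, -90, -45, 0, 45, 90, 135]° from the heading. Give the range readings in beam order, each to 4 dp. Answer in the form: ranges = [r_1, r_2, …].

beam 1: φ=-135°, α=300°
  direction (0.5000, -0.8660); cell (6,5); t to first gridline: x 0.8400, y 0.4503 (then +2.0000 / +1.1547)
    (6,4) via y @ 0.4503
    (7,4) via x @ 0.8400  # hit
  → r_1 = 0.8400
beam 2: φ=-90°, α=345°
  direction (0.9659, -0.2588); cell (6,5); t to first gridline: x 0.4348, y 1.5068 (then +1.0353 / +3.8637)
    (7,5) via x @ 0.4348
    (8,5) via x @ 1.4701  # hit
  → r_2 = 1.4701
beam 3: φ=-45°, α=30°
  direction (0.8660, 0.5000); cell (6,5); t to first gridline: x 0.4850, y 1.2200 (then +1.1547 / +2.0000)
    (7,5) via x @ 0.4850
    (7,6) via y @ 1.2200
    (8,6) via x @ 1.6397
    (9,6) via x @ 2.7944  # hit
  → r_3 = 2.7944
beam 4: φ=0°, α=75°
  direction (0.2588, 0.9659); cell (6,5); t to first gridline: x 1.6228, y 0.6315 (then +3.8637 / +1.0353)
    (6,6) via y @ 0.6315
    (7,6) via x @ 1.6228
    (7,7) via y @ 1.6668  # hit
  → r_4 = 1.6668
beam 5: φ=45°, α=120°
  direction (-0.5000, 0.8660); cell (6,5); t to first gridline: x 1.1600, y 0.7044 (then +2.0000 / +1.1547)
    (6,6) via y @ 0.7044
    (5,6) via x @ 1.1600
    (5,7) via y @ 1.8591  # hit
  → r_5 = 1.8591
beam 6: φ=90°, α=165°
  direction (-0.9659, 0.2588); cell (6,5); t to first gridline: x 0.6005, y 2.3569 (then +1.0353 / +3.8637)
    (5,5) via x @ 0.6005
    (4,5) via x @ 1.6357
    (4,6) via y @ 2.3569
    (3,6) via x @ 2.6710
    (2,6) via x @ 3.7063
    (1,6) via x @ 4.7416
    (0,6) via x @ 5.7768  # hit
  → r_6 = 5.7768
beam 7: φ=135°, α=210°
  direction (-0.8660, -0.5000); cell (6,5); t to first gridline: x 0.6697, y 0.7800 (then +1.1547 / +2.0000)
    (5,5) via x @ 0.6697
    (5,4) via y @ 0.7800
    (4,4) via x @ 1.8244  # hit
  → r_7 = 1.8244

ranges = [0.8400, 1.4701, 2.7944, 1.6668, 1.8591, 5.7768, 1.8244]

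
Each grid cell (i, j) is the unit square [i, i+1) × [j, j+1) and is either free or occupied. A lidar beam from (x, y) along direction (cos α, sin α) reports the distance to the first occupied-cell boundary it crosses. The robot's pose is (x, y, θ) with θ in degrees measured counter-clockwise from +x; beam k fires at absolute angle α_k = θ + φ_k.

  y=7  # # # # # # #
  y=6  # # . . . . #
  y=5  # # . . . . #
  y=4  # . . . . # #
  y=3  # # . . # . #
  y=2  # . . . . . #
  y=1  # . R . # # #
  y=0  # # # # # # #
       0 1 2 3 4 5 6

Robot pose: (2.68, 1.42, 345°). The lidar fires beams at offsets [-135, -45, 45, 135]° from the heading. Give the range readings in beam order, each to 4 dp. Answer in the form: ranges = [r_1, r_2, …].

beam 1: φ=-135°, α=210°
  cosα=-0.8660 sinα=-0.5000 | (2,1) | tMaxX 0.7852 tMaxY 0.8400 | tΔX 1.1547 tΔY 2.0000
    t=0.7852 [x] (1,1)
    t=0.8400 [y] (1,0) — stop
  → r_1 = 0.8400
beam 2: φ=-45°, α=300°
  cosα=0.5000 sinα=-0.8660 | (2,1) | tMaxX 0.6400 tMaxY 0.4850 | tΔX 2.0000 tΔY 1.1547
    t=0.4850 [y] (2,0) — stop
  → r_2 = 0.4850
beam 3: φ=45°, α=30°
  cosα=0.8660 sinα=0.5000 | (2,1) | tMaxX 0.3695 tMaxY 1.1600 | tΔX 1.1547 tΔY 2.0000
    t=0.3695 [x] (3,1)
    t=1.1600 [y] (3,2)
    t=1.5242 [x] (4,2)
    t=2.6789 [x] (5,2)
    t=3.1600 [y] (5,3)
    t=3.8336 [x] (6,3) — stop
  → r_3 = 3.8336
beam 4: φ=135°, α=120°
  cosα=-0.5000 sinα=0.8660 | (2,1) | tMaxX 1.3600 tMaxY 0.6697 | tΔX 2.0000 tΔY 1.1547
    t=0.6697 [y] (2,2)
    t=1.3600 [x] (1,2)
    t=1.8244 [y] (1,3) — stop
  → r_4 = 1.8244

ranges = [0.8400, 0.4850, 3.8336, 1.8244]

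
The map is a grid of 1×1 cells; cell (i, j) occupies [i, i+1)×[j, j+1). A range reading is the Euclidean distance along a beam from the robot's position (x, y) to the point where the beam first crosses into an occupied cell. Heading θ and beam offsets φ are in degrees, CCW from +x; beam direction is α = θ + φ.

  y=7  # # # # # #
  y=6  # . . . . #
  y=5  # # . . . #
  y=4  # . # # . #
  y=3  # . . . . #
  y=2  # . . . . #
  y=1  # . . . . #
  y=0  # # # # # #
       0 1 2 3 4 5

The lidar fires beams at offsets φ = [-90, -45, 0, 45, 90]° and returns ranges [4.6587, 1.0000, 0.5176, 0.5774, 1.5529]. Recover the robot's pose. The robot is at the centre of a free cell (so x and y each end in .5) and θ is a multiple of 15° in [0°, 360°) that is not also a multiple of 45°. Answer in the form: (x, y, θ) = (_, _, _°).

(x, y, θ) = (4.5, 5.5, 345°)

Candidates: 21 free-cell centres × 16 headings = 336 poses. Raycast each; keep the one whose scan matches to 4 dp.
  (2.5, 2.5, 60°): beam 1 = 2.8868 ≠ 4.6587 ✗
  (1.5, 4.5, 15°): beam 1 = 3.6235 ≠ 4.6587 ✗
  (3.5, 5.5, 195°): beam 1 = 1.5529 ≠ 4.6587 ✗
  (3.5, 2.5, 300°): beam 1 = 2.8868 ≠ 4.6587 ✗
  …
  (4.5, 5.5, 345°): r_1=4.6587, r_2=1.0000, r_3=0.5176, r_4=0.5774, r_5=1.5529 — all match ✓
Unique over the lattice → pose = (4.5, 5.5, 345°).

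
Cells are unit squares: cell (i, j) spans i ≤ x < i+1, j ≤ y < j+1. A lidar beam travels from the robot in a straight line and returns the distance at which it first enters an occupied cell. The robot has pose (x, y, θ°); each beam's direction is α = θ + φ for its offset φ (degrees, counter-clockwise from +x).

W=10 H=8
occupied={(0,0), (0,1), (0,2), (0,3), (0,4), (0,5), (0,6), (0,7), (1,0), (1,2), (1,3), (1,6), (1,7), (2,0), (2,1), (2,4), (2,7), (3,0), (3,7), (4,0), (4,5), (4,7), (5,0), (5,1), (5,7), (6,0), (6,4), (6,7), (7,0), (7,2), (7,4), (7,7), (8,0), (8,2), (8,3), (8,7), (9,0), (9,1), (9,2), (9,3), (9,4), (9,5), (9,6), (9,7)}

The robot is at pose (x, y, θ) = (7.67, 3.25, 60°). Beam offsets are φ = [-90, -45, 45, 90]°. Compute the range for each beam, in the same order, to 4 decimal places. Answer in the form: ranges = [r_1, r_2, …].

beam 1: φ=-90°, α=330°
  d=(0.8660,-0.5000)  start (7,3)  tX=0.3811 tY=0.5000  stride 1/|dx|=1.1547 1/|dy|=2.0000
    cross x-line → (8,3), t=0.3811 (wall)
  → r_1 = 0.3811
beam 2: φ=-45°, α=15°
  d=(0.9659,0.2588)  start (7,3)  tX=0.3416 tY=2.8978  stride 1/|dx|=1.0353 1/|dy|=3.8637
    cross x-line → (8,3), t=0.3416 (wall)
  → r_2 = 0.3416
beam 3: φ=45°, α=105°
  d=(-0.2588,0.9659)  start (7,3)  tX=2.5887 tY=0.7765  stride 1/|dx|=3.8637 1/|dy|=1.0353
    cross y-line → (7,4), t=0.7765 (wall)
  → r_3 = 0.7765
beam 4: φ=90°, α=150°
  d=(-0.8660,0.5000)  start (7,3)  tX=0.7736 tY=1.5000  stride 1/|dx|=1.1547 1/|dy|=2.0000
    cross x-line → (6,3), t=0.7736
    cross y-line → (6,4), t=1.5000 (wall)
  → r_4 = 1.5000

ranges = [0.3811, 0.3416, 0.7765, 1.5000]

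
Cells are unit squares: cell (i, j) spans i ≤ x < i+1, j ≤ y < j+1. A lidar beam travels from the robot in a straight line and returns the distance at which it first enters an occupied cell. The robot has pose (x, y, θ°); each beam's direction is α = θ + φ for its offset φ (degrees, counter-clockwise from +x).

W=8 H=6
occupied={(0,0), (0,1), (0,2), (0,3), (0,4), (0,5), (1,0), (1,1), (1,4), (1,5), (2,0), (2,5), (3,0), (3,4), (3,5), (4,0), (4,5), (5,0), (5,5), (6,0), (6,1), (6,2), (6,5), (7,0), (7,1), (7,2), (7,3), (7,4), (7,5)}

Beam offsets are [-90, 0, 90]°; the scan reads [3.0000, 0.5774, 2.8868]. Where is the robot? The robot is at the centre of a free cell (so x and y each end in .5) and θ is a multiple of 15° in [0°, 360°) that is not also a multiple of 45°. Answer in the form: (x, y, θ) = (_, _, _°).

(x, y, θ) = (3.5, 3.5, 120°)

The pose lattice has 19·16 = 304 candidates. Test each by forward raycasting.
  (3.5, 3.5, 300°): beam 1 = 2.8868 ≠ 3.0000 ✗
  (3.5, 3.5, 255°): beam 1 = 1.9319 ≠ 3.0000 ✗
  (6.5, 3.5, 345°): beam 1 = 0.5176 ≠ 3.0000 ✗
  (4.5, 2.5, 210°): beam 1 = 1.7321 ≠ 3.0000 ✗
  (3.5, 3.5, 330°): beam 1 = 2.8868 ≠ 3.0000 ✗
  …
  (3.5, 3.5, 120°): r_1=3.0000, r_2=0.5774, r_3=2.8868 — all match ✓
Only this pose fits every beam.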